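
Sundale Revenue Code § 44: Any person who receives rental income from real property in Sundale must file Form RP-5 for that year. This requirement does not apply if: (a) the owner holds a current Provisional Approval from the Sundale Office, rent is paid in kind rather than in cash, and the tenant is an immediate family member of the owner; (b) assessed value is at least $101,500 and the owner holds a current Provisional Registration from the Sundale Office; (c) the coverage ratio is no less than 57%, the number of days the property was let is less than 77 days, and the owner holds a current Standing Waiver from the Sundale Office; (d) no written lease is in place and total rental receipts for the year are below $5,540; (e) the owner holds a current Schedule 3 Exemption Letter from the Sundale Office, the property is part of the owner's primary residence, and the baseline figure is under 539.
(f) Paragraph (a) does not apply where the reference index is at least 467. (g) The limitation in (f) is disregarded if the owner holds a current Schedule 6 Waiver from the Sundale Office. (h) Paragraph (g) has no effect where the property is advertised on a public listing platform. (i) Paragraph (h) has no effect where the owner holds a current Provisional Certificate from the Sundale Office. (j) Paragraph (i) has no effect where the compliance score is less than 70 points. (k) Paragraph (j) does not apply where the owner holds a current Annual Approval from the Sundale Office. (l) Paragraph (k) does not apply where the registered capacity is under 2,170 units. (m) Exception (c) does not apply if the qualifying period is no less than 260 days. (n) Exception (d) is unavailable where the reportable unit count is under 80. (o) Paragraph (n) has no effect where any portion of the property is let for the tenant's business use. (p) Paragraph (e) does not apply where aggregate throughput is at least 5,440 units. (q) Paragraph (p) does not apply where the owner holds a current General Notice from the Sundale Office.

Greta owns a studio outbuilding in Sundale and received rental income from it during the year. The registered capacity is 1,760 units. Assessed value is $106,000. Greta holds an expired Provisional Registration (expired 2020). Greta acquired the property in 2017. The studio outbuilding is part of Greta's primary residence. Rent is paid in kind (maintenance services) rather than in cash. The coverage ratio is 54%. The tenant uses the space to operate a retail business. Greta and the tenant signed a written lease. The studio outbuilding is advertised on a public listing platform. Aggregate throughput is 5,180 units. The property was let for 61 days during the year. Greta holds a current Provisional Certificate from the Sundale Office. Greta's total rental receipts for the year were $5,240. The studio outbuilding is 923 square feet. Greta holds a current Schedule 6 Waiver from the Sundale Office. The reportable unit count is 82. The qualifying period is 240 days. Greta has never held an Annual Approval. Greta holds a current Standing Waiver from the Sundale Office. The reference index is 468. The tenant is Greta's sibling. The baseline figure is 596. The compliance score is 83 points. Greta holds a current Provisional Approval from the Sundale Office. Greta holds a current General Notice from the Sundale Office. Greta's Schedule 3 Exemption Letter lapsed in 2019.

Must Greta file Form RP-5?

No — exception (a) applies; Greta is not required to file Form RP-5.

Exception (a)'s conditions are all satisfied: a current Provisional Approval is held; rent is paid in kind; the tenant is an immediate family member. Applying paragraphs (f)–(l): (f) would limit (a) — the reference index is 468, meeting the 467 threshold — but (g) sets (f) aside: (g) operates against (f): a current Schedule 6 Waiver is held. (h) operates (the property is publicly advertised), but is displaced by (i): (i) is engaged — a current Provisional Certificate is held. (j), which would lift (i), is inapplicable — the compliance score is 83 points, not less than 70 points. (a) remains available.
Exception (b) fails — no current Provisional Registration is held.
Exception (c) requires that the coverage ratio is no less than 57%; but the coverage ratio is 54%, short of 57%, so (c) is unavailable.
Exception (d) fails — a written lease is in place.
Exception (e) does not apply: there is no Schedule 3 Exemption Letter in force.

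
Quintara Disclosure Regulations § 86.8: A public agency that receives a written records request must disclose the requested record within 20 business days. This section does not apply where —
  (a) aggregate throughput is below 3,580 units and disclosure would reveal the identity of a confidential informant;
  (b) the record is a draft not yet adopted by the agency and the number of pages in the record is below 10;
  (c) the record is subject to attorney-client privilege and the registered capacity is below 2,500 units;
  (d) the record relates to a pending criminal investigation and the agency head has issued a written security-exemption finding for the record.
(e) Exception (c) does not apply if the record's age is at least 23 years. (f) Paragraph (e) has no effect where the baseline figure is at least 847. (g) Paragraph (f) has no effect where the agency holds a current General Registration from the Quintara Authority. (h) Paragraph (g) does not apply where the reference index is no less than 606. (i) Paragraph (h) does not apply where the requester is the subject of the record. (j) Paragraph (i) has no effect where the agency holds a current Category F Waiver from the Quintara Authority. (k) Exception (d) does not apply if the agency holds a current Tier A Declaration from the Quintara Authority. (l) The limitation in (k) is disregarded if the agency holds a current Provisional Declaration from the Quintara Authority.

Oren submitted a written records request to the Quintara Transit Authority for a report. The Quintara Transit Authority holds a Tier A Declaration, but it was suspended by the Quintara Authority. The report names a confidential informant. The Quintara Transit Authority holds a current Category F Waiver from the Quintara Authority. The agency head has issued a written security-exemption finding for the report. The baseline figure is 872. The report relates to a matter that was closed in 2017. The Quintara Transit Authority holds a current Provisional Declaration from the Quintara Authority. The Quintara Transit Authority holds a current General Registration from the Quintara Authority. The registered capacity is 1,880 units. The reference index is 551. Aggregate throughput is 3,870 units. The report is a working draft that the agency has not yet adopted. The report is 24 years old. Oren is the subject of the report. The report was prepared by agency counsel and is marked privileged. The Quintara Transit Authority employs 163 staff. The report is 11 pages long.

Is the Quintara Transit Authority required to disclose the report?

Exception (a) does not apply: aggregate throughput is 3,870 units, not below 3,580 units.
Exception (b) does not apply: the number of pages in the record is 11, not below 10.
Exception (c): the report is privileged; the registered capacity is 1,880 units, below the 2,500 units limit — every condition holds. However, paragraphs (e)–(j) must be considered: (e) is engaged — the record's age is 24 years, meeting the 23 years threshold. (f) is engaged (the baseline figure is 872, meeting the 847 threshold), but is displaced by (g): (g) operates against (f): a current General Registration is held. (h) is not engaged (the reference index is 551, short of 606), so (g) stands. Exception (c) does not apply.
Exception (d) does not apply: the report relates to a closed matter.
No exception is made out. the Quintara Transit Authority falls within the general rule.

Yes — the Quintara Transit Authority must disclose the report.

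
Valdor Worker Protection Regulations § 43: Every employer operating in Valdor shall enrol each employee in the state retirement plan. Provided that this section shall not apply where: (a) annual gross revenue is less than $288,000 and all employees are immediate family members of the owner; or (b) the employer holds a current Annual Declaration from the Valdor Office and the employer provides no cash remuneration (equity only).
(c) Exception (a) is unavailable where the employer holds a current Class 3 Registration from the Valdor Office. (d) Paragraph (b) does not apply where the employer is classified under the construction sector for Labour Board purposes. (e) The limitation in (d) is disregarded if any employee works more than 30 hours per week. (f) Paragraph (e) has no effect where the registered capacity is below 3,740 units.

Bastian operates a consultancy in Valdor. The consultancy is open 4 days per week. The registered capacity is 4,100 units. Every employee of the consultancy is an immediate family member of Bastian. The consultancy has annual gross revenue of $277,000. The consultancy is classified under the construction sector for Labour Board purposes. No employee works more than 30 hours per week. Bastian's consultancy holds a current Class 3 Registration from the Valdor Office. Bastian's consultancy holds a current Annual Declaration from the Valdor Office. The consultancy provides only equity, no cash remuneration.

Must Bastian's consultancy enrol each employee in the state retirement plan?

Exception (a)'s conditions are all satisfied: annual gross revenue is $277,000, less than the $288,000 limit; every employee is an immediate family member. However, paragraph (c) must be considered: (c) is engaged — a current Class 3 Registration is held. (a) is therefore removed.
Exception (b): a current Annual Declaration is held; remuneration is equity-only — every condition holds. But applying paragraphs (d)–(f): (d) operates against (b): the consultancy is classified under the construction sector. (e), which would lift (d), is not triggered — no employee exceeds 30 hours/week. (b) is therefore removed.
Every exception is unavailable, so the rule governs.

Yes — Bastian's consultancy must enrol each employee in the state retirement plan.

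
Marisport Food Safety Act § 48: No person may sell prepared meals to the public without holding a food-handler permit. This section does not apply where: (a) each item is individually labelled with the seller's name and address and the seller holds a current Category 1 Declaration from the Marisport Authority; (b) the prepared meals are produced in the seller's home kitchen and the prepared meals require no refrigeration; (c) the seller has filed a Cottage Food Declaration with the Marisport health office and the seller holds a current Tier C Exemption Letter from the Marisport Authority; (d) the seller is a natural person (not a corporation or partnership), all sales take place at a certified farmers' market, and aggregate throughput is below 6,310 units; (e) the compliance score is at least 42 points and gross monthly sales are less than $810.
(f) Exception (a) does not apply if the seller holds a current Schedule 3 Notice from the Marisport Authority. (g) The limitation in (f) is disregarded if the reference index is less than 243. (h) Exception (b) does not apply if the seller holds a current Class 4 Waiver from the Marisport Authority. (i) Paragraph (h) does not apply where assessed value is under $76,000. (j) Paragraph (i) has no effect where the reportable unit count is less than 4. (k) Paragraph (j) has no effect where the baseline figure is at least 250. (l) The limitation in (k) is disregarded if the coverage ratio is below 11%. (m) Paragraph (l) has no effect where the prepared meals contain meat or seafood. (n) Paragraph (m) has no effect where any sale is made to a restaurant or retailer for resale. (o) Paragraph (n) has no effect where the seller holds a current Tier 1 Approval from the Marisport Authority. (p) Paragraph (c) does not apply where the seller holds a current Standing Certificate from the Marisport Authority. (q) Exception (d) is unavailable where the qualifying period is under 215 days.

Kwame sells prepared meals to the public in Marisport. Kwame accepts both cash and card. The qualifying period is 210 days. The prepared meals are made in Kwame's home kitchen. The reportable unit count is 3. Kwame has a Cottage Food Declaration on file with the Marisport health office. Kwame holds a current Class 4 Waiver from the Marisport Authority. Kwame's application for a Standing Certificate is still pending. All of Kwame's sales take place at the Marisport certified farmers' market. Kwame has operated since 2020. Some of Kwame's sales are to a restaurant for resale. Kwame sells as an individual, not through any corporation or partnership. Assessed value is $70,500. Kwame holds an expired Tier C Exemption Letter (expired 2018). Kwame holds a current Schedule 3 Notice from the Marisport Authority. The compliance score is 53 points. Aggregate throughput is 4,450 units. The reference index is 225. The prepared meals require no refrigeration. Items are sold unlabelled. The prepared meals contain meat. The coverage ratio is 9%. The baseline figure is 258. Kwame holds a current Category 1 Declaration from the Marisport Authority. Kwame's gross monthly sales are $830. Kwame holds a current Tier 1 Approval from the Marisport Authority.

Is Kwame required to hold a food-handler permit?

Exception (a) requires that each item is individually labelled with the seller's name and address; but items are sold unlabelled, so (a) is unavailable.
Exception (b) is satisfied on its face — the prepared meals are home-kitchen produced; the prepared meals are shelf-stable. Under paragraphs (h)–(o): (h) would limit (b) — a current Class 4 Waiver is held — but (i) sets (h) aside: (i) operates — assessed value is $70,500, under the $76,000 limit. (j) applies (the reportable unit count is 3, less than the 4 limit), but is itself disapplied by (k): (k) operates against (j): the baseline figure is 258, meeting the 250 threshold. (l) operates (the coverage ratio is 9%, below the 11% limit), but is set aside by (m): (m) is triggered — the prepared meals contain meat. (n) operates (some sales are to a restaurant for resale), but is displaced by (o): (o) is triggered — a current Tier 1 Approval is held. (b) remains available.
Exception (c) fails — the Tier C Exemption Letter is not current.
Exception (d)'s conditions are all satisfied: the seller is a natural person; all sales are at a certified farmers' market; aggregate throughput is 4,450 units, below the 6,310 units limit. However, paragraph (q) must be considered: (q) is triggered — the qualifying period is 210 days, under the 215 days limit. Exception (d) does not apply.
Exception (e) fails — gross monthly sales are $830, not less than $810.

No — exception (b) applies; Kwame is not required to hold a food-handler permit.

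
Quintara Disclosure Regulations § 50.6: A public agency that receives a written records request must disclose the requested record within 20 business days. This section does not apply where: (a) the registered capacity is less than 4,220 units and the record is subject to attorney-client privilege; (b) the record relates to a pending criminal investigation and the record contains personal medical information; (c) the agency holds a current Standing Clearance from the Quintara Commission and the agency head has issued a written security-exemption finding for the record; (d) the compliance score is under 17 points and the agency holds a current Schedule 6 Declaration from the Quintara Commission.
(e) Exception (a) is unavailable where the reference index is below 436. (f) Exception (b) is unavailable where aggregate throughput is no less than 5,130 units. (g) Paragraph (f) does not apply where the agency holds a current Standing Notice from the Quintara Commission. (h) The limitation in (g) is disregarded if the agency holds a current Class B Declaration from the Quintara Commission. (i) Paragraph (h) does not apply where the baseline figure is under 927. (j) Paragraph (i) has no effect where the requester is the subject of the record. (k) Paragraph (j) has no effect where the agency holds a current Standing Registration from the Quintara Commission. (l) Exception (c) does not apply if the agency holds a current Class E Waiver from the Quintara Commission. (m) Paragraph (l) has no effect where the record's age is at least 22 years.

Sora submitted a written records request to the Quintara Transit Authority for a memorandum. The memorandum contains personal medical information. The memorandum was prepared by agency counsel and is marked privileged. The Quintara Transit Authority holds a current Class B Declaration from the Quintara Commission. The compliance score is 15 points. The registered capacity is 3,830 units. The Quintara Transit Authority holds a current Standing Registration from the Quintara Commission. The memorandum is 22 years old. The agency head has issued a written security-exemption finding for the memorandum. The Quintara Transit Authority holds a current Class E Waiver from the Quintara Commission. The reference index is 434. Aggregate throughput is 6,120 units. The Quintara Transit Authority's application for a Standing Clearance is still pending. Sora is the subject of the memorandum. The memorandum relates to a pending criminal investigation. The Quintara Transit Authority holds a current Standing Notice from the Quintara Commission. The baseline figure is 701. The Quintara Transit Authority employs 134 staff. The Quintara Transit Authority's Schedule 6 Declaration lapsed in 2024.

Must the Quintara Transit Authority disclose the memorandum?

Exception (a): the registered capacity is 3,830 units, less than the 4,220 units limit; the memorandum is privileged — every condition holds. Turning to paragraph (e): (e) operates — the reference index is 434, below the 436 limit. So (a) is unavailable.
Exception (b): the memorandum relates to a pending investigation; the memorandum contains personal medical information — every condition holds. Considering the limiting provisions: (f) would limit (b) — aggregate throughput is 6,120 units, meeting the 5,130 units threshold — but (g) sets (f) aside: (g) operates against (f): a current Standing Notice is held. (h) would limit (g) — a current Class B Declaration is held — but (i) sets (h) aside: (i) operates against (h): the baseline figure is 701, under the 927 limit. (j) is engaged (Sora is the subject of the memorandum), but yields to (k): (k) is engaged — a current Standing Registration is held. So (b) applies.
Exception (c) does not apply: the Standing Clearance is not current.
Exception (d) does not apply: there is no Schedule 6 Declaration in force.

No — exception (b) applies; the Quintara Transit Authority is not required to disclose the memorandum.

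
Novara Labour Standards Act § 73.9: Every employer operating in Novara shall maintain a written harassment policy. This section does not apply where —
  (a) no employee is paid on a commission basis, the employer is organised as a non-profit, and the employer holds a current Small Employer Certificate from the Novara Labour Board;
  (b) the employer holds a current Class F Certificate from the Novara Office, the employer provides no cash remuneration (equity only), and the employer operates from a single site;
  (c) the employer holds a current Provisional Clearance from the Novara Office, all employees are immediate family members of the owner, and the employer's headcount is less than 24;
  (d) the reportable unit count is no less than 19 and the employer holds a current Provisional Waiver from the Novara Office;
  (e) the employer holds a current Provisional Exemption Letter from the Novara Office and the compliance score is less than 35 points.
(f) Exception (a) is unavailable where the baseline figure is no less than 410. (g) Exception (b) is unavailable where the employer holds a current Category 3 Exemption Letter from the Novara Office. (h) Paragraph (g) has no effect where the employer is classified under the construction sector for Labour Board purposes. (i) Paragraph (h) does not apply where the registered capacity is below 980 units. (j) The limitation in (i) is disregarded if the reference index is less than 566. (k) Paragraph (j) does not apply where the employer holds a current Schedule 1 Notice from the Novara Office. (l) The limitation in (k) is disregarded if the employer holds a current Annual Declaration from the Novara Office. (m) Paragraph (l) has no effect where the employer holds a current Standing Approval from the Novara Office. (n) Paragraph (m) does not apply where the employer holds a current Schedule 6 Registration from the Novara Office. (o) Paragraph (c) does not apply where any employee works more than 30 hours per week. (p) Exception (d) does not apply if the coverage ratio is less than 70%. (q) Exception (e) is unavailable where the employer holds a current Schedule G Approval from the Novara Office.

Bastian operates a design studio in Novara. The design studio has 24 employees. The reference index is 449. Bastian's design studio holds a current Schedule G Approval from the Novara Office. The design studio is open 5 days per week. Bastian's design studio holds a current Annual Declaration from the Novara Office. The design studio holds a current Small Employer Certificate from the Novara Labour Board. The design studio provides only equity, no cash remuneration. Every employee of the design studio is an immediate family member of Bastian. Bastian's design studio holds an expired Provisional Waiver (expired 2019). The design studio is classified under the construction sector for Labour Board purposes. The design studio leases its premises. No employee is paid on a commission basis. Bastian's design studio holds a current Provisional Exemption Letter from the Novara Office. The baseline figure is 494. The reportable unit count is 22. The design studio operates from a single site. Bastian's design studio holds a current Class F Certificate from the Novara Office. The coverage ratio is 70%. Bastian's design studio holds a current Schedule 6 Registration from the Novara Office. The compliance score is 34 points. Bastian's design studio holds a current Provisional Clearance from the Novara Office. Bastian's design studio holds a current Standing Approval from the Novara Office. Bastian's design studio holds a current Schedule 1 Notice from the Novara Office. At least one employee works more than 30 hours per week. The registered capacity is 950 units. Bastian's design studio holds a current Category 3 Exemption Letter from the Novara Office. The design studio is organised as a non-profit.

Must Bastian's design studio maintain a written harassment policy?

Exception (a): no employee is paid on commission; the employer is a non-profit; a current Small Employer Certificate is held — every condition holds. However, paragraph (f) must be considered: (f) operates against (a): the baseline figure is 494, meeting the 410 threshold. Exception (a) does not apply.
Exception (b): a current Class F Certificate is held; remuneration is equity-only; the employer operates from a single site — every condition holds. Under paragraphs (g)–(n): (g) would limit (b) — a current Category 3 Exemption Letter is held — but (h) sets (g) aside: (h) operates against (g): the design studio is classified under the construction sector. (i) applies (the registered capacity is 950 units, below the 980 units limit), but yields to (j): (j) operates against (i): the reference index is 449, less than the 566 limit. (k) applies (a current Schedule 1 Notice is held), but yields to (l): (l) operates against (k): a current Annual Declaration is held. (m) would limit (l) — a current Standing Approval is held — but (n) sets (m) aside: (n) is triggered — a current Schedule 6 Registration is held. Exception (b) stands.
Exception (c) does not apply: the employer's headcount is 24, not less than 24.
Exception (d) does not apply: the Provisional Waiver is not current.
Exception (e): a current Provisional Exemption Letter is held; the compliance score is 34 points, less than the 35 points limit — every condition holds. Turning to paragraph (q): (q) operates against (e): a current Schedule G Approval is held. (e) is therefore removed.

No — exception (b) applies; Bastian's design studio is not required to maintain a written harassment policy.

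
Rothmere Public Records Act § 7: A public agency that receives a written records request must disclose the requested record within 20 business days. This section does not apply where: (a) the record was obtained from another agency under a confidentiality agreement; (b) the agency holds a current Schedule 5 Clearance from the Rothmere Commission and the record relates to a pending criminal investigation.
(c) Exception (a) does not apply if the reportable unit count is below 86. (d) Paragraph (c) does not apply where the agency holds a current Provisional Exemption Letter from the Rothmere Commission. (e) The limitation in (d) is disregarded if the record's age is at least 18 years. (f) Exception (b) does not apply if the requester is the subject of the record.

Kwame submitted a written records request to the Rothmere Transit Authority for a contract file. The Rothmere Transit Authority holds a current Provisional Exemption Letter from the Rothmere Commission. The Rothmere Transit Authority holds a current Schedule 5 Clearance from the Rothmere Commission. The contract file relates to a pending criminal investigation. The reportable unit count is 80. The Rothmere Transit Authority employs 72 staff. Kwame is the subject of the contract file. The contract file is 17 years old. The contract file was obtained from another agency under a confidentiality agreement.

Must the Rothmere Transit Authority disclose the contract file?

No — exception (a) applies; the Rothmere Transit Authority is not required to disclose the contract file.

Exception (a) is satisfied on its face — the contract file was obtained under a confidentiality agreement. Considering the limiting provisions: (c) operates (the reportable unit count is 80, below the 86 limit), but is displaced by (d): (d) is engaged — a current Provisional Exemption Letter is held. (e) is inapplicable (the record's age is 17 years, short of 18 years), so (d) stands. (a) remains available.
Exception (b)'s conditions are all satisfied: a current Schedule 5 Clearance is held; the contract file relates to a pending investigation. But applying paragraph (f): (f) is triggered — Kwame is the subject of the contract file. So (b) is unavailable.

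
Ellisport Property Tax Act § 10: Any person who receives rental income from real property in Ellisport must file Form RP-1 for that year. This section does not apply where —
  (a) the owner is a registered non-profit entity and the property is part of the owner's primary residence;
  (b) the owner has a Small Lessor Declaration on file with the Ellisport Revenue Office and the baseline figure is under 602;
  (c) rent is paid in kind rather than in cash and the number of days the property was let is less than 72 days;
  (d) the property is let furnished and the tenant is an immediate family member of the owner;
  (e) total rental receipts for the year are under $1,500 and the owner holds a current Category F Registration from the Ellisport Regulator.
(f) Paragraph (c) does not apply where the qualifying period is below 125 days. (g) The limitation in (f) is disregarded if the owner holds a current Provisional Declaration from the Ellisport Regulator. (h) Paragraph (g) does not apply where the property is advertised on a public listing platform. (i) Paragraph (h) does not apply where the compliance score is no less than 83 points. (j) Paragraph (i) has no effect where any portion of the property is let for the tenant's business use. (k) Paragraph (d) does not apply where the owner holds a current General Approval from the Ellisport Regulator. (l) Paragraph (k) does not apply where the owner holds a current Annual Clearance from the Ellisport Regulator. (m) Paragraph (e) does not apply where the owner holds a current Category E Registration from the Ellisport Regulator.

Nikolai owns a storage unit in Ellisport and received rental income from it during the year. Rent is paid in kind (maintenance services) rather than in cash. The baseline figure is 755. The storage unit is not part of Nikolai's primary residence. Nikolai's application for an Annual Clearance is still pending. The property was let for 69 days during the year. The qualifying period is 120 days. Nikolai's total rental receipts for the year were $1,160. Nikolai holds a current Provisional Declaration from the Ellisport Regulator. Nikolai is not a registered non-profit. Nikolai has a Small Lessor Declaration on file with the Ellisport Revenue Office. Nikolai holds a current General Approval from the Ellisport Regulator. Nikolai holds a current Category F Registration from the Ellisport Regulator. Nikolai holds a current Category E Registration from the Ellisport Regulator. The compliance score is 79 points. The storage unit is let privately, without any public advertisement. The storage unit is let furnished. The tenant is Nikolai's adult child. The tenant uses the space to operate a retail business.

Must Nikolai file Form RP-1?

No — exception (c) applies; Nikolai is not required to file Form RP-1.

Exception (a) does not apply: Nikolai is not a registered non-profit.
Exception (b) does not apply: the baseline figure is 755, not under 602.
Exception (c)'s conditions are all satisfied: rent is paid in kind; the number of days the property was let is 69 days, less than the 72 days limit. Considering the limiting provisions: (f) would limit (c) — the qualifying period is 120 days, below the 125 days limit — but (g) sets (f) aside: (g) operates against (f): a current Provisional Declaration is held. (h) is inapplicable (the property is let privately without advertisement), so (g) stands. Exception (c) stands.
Exception (d) is satisfied on its face — the property is let furnished; the tenant is an immediate family member. But: (k) operates against (d): a current General Approval is held. (l), which would lift (k), is not triggered — there is no Annual Clearance in force. So (d) is unavailable.
All of (e)'s requirements are met (total rental receipts for the year are $1,160, under the $1,500 limit; a current Category F Registration is held). Turning to paragraph (m): (m) operates against (e): a current Category E Registration is held. Exception (e) does not apply.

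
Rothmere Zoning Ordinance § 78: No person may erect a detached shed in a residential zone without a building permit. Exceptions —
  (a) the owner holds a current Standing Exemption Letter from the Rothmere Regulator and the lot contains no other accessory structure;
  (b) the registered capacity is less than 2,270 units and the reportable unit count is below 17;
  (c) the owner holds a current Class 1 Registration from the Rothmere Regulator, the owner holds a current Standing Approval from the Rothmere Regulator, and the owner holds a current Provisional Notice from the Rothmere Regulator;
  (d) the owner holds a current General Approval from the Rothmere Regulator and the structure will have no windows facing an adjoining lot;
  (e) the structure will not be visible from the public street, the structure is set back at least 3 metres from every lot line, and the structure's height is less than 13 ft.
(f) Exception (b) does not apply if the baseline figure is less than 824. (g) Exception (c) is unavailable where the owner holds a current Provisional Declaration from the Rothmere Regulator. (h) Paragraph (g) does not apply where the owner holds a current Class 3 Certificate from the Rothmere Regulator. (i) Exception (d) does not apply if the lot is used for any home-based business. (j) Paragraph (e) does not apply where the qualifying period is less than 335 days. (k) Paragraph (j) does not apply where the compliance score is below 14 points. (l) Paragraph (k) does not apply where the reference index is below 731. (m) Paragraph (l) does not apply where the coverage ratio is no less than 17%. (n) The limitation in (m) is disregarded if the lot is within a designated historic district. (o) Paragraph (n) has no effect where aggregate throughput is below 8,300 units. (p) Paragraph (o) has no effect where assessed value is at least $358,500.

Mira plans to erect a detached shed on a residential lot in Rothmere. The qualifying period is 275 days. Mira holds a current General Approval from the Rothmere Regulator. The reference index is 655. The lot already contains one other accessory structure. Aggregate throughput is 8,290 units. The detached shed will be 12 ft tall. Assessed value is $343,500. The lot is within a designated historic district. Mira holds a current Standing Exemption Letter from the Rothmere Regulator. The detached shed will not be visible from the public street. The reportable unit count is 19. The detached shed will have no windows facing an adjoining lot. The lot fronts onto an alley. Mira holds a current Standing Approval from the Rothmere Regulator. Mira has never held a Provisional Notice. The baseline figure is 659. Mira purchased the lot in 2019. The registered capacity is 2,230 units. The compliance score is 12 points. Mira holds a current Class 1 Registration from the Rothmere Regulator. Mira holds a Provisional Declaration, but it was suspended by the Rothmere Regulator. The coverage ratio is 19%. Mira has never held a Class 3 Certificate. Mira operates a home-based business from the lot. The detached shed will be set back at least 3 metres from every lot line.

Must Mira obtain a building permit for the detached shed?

Exception (a) requires that the lot contains no other accessory structure; but the lot already has another accessory structure, so (a) is unavailable.
Exception (b) fails — the reportable unit count is 19, not below 17.
Exception (c) requires that the owner holds a current Provisional Notice from the Rothmere Regulator; but the Provisional Notice is not current, so (c) is unavailable.
Exception (d): a current General Approval is held; no windows face an adjoining lot — every condition holds. But: (i) operates against (d): a home-based business operates on the lot. Exception (d) does not apply.
Exception (e) is satisfied on its face — the structure will not be visible from the street; the setback is at least 3 m on every side; the structure's height is 12 ft, less than the 13 ft limit. Under paragraphs (j)–(p): (j) would limit (e) — the qualifying period is 275 days, less than the 335 days limit — but (k) sets (j) aside: (k) operates against (j): the compliance score is 12 points, below the 14 points limit. (l) would limit (k) — the reference index is 655, below the 731 limit — but (m) sets (l) aside: (m) is triggered — the coverage ratio is 19%, meeting the 17% threshold. (n) would limit (m) — the lot is in a historic district — but (o) sets (n) aside: (o) is triggered — aggregate throughput is 8,290 units, below the 8,300 units limit. (p) is not triggered (assessed value is $343,500, short of $358,500), so (o) stands. (e) remains available.

No — exception (e) applies; Mira does not need a building permit.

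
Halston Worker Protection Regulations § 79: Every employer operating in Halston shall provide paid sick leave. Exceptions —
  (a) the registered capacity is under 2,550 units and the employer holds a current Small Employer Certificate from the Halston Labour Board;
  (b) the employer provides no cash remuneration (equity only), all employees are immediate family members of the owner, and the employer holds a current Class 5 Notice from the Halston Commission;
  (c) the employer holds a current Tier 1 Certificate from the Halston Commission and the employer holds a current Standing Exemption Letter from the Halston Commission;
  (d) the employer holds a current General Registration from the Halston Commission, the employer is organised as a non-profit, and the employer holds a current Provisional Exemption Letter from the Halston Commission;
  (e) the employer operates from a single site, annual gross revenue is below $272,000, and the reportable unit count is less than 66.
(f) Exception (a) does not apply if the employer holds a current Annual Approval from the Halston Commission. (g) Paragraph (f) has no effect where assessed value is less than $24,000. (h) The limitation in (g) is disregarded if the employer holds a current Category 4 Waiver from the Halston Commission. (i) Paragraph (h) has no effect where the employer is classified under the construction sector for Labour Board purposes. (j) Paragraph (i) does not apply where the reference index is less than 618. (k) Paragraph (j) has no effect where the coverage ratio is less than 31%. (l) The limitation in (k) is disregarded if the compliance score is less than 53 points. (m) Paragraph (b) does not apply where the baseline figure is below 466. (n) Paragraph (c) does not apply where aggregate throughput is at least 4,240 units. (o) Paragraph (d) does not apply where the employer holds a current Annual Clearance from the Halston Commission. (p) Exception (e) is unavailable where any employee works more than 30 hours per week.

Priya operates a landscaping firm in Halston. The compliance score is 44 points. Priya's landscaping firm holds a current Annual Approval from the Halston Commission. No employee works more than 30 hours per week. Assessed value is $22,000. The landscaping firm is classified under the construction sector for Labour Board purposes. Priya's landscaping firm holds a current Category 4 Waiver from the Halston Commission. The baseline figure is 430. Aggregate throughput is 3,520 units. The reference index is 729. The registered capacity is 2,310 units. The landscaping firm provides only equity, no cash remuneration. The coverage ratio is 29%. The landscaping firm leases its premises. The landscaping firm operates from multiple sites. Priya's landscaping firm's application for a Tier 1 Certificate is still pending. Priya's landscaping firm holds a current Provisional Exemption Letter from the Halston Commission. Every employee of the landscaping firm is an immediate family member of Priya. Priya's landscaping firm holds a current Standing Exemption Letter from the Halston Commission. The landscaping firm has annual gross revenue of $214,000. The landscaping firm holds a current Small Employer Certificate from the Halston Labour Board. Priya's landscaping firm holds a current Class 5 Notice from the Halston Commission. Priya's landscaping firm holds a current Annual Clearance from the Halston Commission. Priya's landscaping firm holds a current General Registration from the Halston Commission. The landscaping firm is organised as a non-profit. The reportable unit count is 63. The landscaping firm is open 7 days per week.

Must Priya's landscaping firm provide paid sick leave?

No — exception (a) applies; Priya's landscaping firm is not required to provide paid sick leave.

All of (a)'s requirements are met (the registered capacity is 2,310 units, under the 2,550 units limit; a current Small Employer Certificate is held). Considering the limiting provisions: (f) would limit (a) — a current Annual Approval is held — but (g) sets (f) aside: (g) operates against (f): assessed value is $22,000, less than the $24,000 limit. (h) is triggered (a current Category 4 Waiver is held), but is overridden by (i): (i) is engaged — the landscaping firm is classified under the construction sector. (j), which would lift (i), is inapplicable — the reference index is 729, not less than 618. (a) remains available.
Exception (b): remuneration is equity-only; every employee is an immediate family member; a current Class 5 Notice is held — every condition holds. But applying paragraph (m): (m) applies — the baseline figure is 430, below the 466 limit. So (b) is unavailable.
Exception (c) requires that the employer holds a current Tier 1 Certificate from the Halston Commission; but the Tier 1 Certificate is not current, so (c) is unavailable.
Exception (d)'s conditions are all satisfied: a current General Registration is held; the employer is a non-profit; a current Provisional Exemption Letter is held. Turning to paragraph (o): (o) operates against (d): a current Annual Clearance is held. (d) is therefore removed.
Exception (e) does not apply: the employer operates from multiple sites.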